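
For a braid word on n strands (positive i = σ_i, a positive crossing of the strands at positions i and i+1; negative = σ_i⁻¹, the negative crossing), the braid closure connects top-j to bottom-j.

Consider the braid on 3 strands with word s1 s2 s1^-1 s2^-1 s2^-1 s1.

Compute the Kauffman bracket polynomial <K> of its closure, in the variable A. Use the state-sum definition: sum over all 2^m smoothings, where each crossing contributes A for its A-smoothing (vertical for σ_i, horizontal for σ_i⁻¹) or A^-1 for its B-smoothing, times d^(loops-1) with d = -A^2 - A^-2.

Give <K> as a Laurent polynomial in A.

Braid: s1 s2 s1^-1 s2^-1 s2^-1 s1 on 3 strands, 6 crossings.
Writhe w = (#positive) - (#negative) = 3 - 3 = 0.
State-sum expansion of <K>. There are 2^6 = 64 states.
For each crossing: s=0 is the vertical smoothing, s=1 horizontal. Crossing k contributes A^(sign_k * (1 - 2*s_k)); loop factor d = -A^2 - A^-2.
Tabulate the states by total A-exponent and number of loops L (A-exp: L × count):
  A^6: L=2 ×1
  A^4: L=1 ×2, L=3 ×4
  A^2: L=2 ×13, L=4 ×2
  A^0: L=1 ×9, L=3 ×11
  A^-2: L=2 ×13, L=4 ×2
  A^-4: L=1 ×2, L=3 ×4
  A^-6: L=2 ×1
Each group contributes A^e * Σ count * d^(L-1):
Powers of d = -A^2 - A^-2: d^2 = A^4 + 2 + A^-4; d^3 = -A^6 - 3*A^2 - 3*A^-2 - A^-6.
  A^6 * (d) = -A^8 - A^4
  A^4 * (2 + 4*d^2) = 4*A^8 + 10*A^4 + 4
  A^2 * (13*d + 2*d^3) = -2*A^8 - 19*A^4 - 19 - 2*A^-4
  A^0 * (9 + 11*d^2) = 11*A^4 + 31 + 11*A^-4
  A^-2 * (13*d + 2*d^3) = -2*A^4 - 19 - 19*A^-4 - 2*A^-8
  A^-4 * (2 + 4*d^2) = 4 + 10*A^-4 + 4*A^-8
  A^-6 * (d) = -A^-4 - A^-8
Summing the groups: <K> = A^8 - A^4 + 1 - A^-4 + A^-8

Answer: A^8 - A^4 + 1 - A^-4 + A^-8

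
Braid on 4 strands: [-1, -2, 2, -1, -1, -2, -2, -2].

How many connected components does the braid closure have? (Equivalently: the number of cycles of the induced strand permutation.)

Track the strand permutation on 4 strands, starting from identity.
  step 1: s1^-1 swaps positions 1,2 -> [2 1 3 4]
  step 2: s2^-1 swaps positions 2,3 -> [2 3 1 4]
  step 3: s2 swaps positions 2,3 -> [2 1 3 4]
  step 4: s1^-1 swaps positions 1,2 -> [1 2 3 4]
  step 5: s1^-1 swaps positions 1,2 -> [2 1 3 4]
  step 6: s2^-1 swaps positions 2,3 -> [2 3 1 4]
  step 7: s2^-1 swaps positions 2,3 -> [2 1 3 4]
  step 8: s2^-1 swaps positions 2,3 -> [2 3 1 4]
Final permutation (position -> original strand): [2 3 1 4]
Closure components = cycle count of this permutation = 2.

Answer: 2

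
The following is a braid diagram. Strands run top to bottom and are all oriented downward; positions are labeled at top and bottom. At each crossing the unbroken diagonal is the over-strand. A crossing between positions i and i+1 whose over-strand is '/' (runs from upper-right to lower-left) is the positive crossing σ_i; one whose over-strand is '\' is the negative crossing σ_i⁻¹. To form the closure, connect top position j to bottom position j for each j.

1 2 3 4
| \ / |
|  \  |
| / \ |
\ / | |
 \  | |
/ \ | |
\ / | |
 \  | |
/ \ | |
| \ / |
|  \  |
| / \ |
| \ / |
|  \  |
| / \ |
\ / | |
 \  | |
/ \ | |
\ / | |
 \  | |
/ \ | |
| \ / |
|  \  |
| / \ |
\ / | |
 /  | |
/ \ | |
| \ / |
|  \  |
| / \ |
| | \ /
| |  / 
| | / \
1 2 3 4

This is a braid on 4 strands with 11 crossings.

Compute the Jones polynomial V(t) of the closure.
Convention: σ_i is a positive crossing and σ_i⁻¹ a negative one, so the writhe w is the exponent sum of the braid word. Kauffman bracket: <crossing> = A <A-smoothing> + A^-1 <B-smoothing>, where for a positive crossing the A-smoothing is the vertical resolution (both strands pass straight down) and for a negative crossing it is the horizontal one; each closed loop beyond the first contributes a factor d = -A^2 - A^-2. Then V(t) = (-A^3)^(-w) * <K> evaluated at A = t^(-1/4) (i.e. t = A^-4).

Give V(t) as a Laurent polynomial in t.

Reading the diagram top to bottom ('/'-over between positions i,i+1 = s_i, '\'-over = s_i^-1): braid word = s2^-1 s1^-1 s1^-1 s2^-1 s2^-1 s1^-1 s1^-1 s2^-1 s1 s2^-1 s3.
The presented braid s2^-1 s1^-1 s1^-1 s2^-1 s2^-1 s1^-1 s1^-1 s2^-1 s1 s2^-1 s3 on 4 strands reduces by inverse Markov moves (closure unchanged at each step):
  Destabilize: the word has the form β·s3 where s3 occurs only as the final letter (β ∈ B_3); drop it and the last strand → 3 strands.
Reduced to β = s2^-1 s1^-1 s1^-1 s2^-1 s2^-1 s1^-1 s1^-1 s2^-1 s1 s2^-1 on 3 strands, 10 crossings.
Compute on β:
Braid: s2^-1 s1^-1 s1^-1 s2^-1 s2^-1 s1^-1 s1^-1 s2^-1 s1 s2^-1 on 3 strands, 10 crossings.
Writhe w = (#positive) - (#negative) = 1 - 9 = -8.
Computing the Kauffman bracket via state sum. There are 2^10 = 1024 states.
Each crossing splits two ways (0=vertical, 1=horizontal). The state's weight is A^(#A-smoothings - #B-smoothings) * d^(loops - 1).
Tabulate the states by total A-exponent and number of loops L (A-exp: L × count):
  A^10: L=6 ×1
  A^8: L=5 ×10
  A^6: L=4 ×41, L=6 ×4
  A^4: L=3 ×86, L=5 ×34
  A^2: L=2 ×92, L=4 ×114, L=6 ×4
  A^0: L=1 ×40, L=3 ×185, L=5 ×27
  A^-2: L=2 ×142, L=4 ×67, L=6 ×1
  A^-4: L=1 ×40, L=3 ×76, L=5 ×4
  A^-6: L=2 ×39, L=4 ×6
  A^-8: L=1 ×5, L=3 ×5
  A^-10: L=2 ×1
Each group contributes A^e * Σ count * d^(L-1):
Powers of d = -A^2 - A^-2: d^2 = A^4 + 2 + A^-4; d^3 = -A^6 - 3*A^2 - 3*A^-2 - A^-6; d^4 = A^8 + 4*A^4 + 6 + 4*A^-4 + A^-8; d^5 = -A^10 - 5*A^6 - 10*A^2 - 10*A^-2 - 5*A^-6 - A^-10.
  A^10 * (d^5) = -A^20 - 5*A^16 - 10*A^12 - 10*A^8 - 5*A^4 - 1
  A^8 * (10*d^4) = 10*A^16 + 40*A^12 + 60*A^8 + 40*A^4 + 10
  A^6 * (41*d^3 + 4*d^5) = -4*A^16 - 61*A^12 - 163*A^8 - 163*A^4 - 61 - 4*A^-4
  A^4 * (86*d^2 + 34*d^4) = 34*A^12 + 222*A^8 + 376*A^4 + 222 + 34*A^-4
  A^2 * (92*d + 114*d^3 + 4*d^5) = -4*A^12 - 134*A^8 - 474*A^4 - 474 - 134*A^-4 - 4*A^-8
  A^0 * (40 + 185*d^2 + 27*d^4) = 27*A^8 + 293*A^4 + 572 + 293*A^-4 + 27*A^-8
  A^-2 * (142*d + 67*d^3 + d^5) = -A^8 - 72*A^4 - 353 - 353*A^-4 - 72*A^-8 - A^-12
  A^-4 * (40 + 76*d^2 + 4*d^4) = 4*A^4 + 92 + 216*A^-4 + 92*A^-8 + 4*A^-12
  A^-6 * (39*d + 6*d^3) = -6 - 57*A^-4 - 57*A^-8 - 6*A^-12
  A^-8 * (5 + 5*d^2) = 5*A^-4 + 15*A^-8 + 5*A^-12
  A^-10 * (d) = -A^-8 - A^-12
Summing the groups: <K> = -A^20 + A^16 - A^12 + A^8 - A^4 + 1 + A^-12
Normalise by the writhe: (-A^3)^(-w) = (-A^3)^(8) = A^24, so f(A) = A^24 * <K> = -A^44 + A^40 - A^36 + A^32 - A^28 + A^24 + A^12.
Substitute A = t^(-1/4), i.e. A^e → t^(-e/4): V(t) = t^-3 + t^-6 - t^-7 + t^-8 - t^-9 + t^-10 - t^-11

Answer: t^-3 + t^-6 - t^-7 + t^-8 - t^-9 + t^-10 - t^-11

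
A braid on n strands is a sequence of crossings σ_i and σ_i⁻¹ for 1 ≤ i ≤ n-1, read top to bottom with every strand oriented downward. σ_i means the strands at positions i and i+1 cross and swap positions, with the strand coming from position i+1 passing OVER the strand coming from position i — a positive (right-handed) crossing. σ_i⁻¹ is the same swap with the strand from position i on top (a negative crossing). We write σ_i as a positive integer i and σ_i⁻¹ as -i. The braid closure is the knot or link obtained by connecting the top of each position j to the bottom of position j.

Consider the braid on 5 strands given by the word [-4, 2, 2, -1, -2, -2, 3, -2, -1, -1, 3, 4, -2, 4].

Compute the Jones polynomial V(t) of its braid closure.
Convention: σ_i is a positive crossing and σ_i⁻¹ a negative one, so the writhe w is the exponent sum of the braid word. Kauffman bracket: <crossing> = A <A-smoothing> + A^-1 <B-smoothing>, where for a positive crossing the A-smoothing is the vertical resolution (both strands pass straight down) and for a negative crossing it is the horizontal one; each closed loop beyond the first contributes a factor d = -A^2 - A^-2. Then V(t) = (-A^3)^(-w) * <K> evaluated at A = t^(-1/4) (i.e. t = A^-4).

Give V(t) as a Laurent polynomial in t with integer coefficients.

t - 2 + 4*t^-1 - 5*t^-2 + 6*t^-3 - 5*t^-4 + 4*t^-5 - 3*t^-6 + t^-7

Derivation:
The presented braid s4^-1 s2 s2 s1^-1 s2^-1 s2^-1 s3 s2^-1 s1^-1 s1^-1 s3 s4 s2^-1 s4 on 5 strands reduces by inverse Markov moves (closure unchanged at each step):
  Deconjugate: the word is γ·β·γ⁻¹ with γ = s4^-1 s2 (prefix) and γ⁻¹ = s2^-1 s4 (suffix); strip both.
  Destabilize: the word has the form β·s4 where s4 occurs only as the final letter (β ∈ B_4); drop it and the last strand → 4 strands.
Reduced to β = s2 s1^-1 s2^-1 s2^-1 s3 s2^-1 s1^-1 s1^-1 s3 on 4 strands, 9 crossings.
Compute on β:
Braid: s2 s1^-1 s2^-1 s2^-1 s3 s2^-1 s1^-1 s1^-1 s3 on 4 strands, 9 crossings.
Writhe w = (#positive) - (#negative) = 3 - 6 = -3.
Enumerate smoothing states for the bracket polynomial. There are 2^9 = 512 states.
For each crossing: s=0 is the vertical smoothing, s=1 horizontal. Crossing k contributes A^(sign_k * (1 - 2*s_k)); loop factor d = -A^2 - A^-2.
Tabulate the states by total A-exponent and number of loops L (A-exp: L × count):
  A^9: L=6 ×1
  A^7: L=5 ×9
  A^5: L=4 ×35, L=6 ×1
  A^3: L=3 ×73, L=5 ×11
  A^1: L=2 ×82, L=4 ×43, L=6 ×1
  A^-1: L=1 ×40, L=3 ×79, L=5 ×7
  A^-3: L=2 ×63, L=4 ×21
  A^-5: L=1 ×9, L=3 ×26, L=5 ×1
  A^-7: L=2 ×6, L=4 ×3
  A^-9: L=3 ×1
Each group contributes A^e * Σ count * d^(L-1):
Powers of d = -A^2 - A^-2: d^2 = A^4 + 2 + A^-4; d^3 = -A^6 - 3*A^2 - 3*A^-2 - A^-6; d^4 = A^8 + 4*A^4 + 6 + 4*A^-4 + A^-8; d^5 = -A^10 - 5*A^6 - 10*A^2 - 10*A^-2 - 5*A^-6 - A^-10.
  A^9 * (d^5) = -A^19 - 5*A^15 - 10*A^11 - 10*A^7 - 5*A^3 - A^-1
  A^7 * (9*d^4) = 9*A^15 + 36*A^11 + 54*A^7 + 36*A^3 + 9*A^-1
  A^5 * (35*d^3 + d^5) = -A^15 - 40*A^11 - 115*A^7 - 115*A^3 - 40*A^-1 - A^-5
  A^3 * (73*d^2 + 11*d^4) = 11*A^11 + 117*A^7 + 212*A^3 + 117*A^-1 + 11*A^-5
  A^1 * (82*d + 43*d^3 + d^5) = -A^11 - 48*A^7 - 221*A^3 - 221*A^-1 - 48*A^-5 - A^-9
  A^-1 * (40 + 79*d^2 + 7*d^4) = 7*A^7 + 107*A^3 + 240*A^-1 + 107*A^-5 + 7*A^-9
  A^-3 * (63*d + 21*d^3) = -21*A^3 - 126*A^-1 - 126*A^-5 - 21*A^-9
  A^-5 * (9 + 26*d^2 + d^4) = A^3 + 30*A^-1 + 67*A^-5 + 30*A^-9 + A^-13
  A^-7 * (6*d + 3*d^3) = -3*A^-1 - 15*A^-5 - 15*A^-9 - 3*A^-13
  A^-9 * (d^2) = A^-5 + 2*A^-9 + A^-13
Summing the groups: <K> = -A^19 + 3*A^15 - 4*A^11 + 5*A^7 - 6*A^3 + 5*A^-1 - 4*A^-5 + 2*A^-9 - A^-13
Normalise by the writhe: (-A^3)^(-w) = (-A^3)^(3) = -A^9, so f(A) = -A^9 * <K> = A^28 - 3*A^24 + 4*A^20 - 5*A^16 + 6*A^12 - 5*A^8 + 4*A^4 - 2 + A^-4.
Substitute A = t^(-1/4), i.e. A^e → t^(-e/4): V(t) = t - 2 + 4*t^-1 - 5*t^-2 + 6*t^-3 - 5*t^-4 + 4*t^-5 - 3*t^-6 + t^-7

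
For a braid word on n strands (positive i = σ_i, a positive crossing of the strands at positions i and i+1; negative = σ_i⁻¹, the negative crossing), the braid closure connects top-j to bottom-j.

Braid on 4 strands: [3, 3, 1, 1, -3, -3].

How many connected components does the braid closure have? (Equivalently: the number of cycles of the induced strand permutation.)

4

Derivation:
Track the strand permutation on 4 strands, starting from identity.
  step 1: s3 swaps positions 3,4 -> [1 2 4 3]
  step 2: s3 swaps positions 3,4 -> [1 2 3 4]
  step 3: s1 swaps positions 1,2 -> [2 1 3 4]
  step 4: s1 swaps positions 1,2 -> [1 2 3 4]
  step 5: s3^-1 swaps positions 3,4 -> [1 2 4 3]
  step 6: s3^-1 swaps positions 3,4 -> [1 2 3 4]
Final permutation (position -> original strand): [1 2 3 4]
Closure components = cycle count of this permutation = 4.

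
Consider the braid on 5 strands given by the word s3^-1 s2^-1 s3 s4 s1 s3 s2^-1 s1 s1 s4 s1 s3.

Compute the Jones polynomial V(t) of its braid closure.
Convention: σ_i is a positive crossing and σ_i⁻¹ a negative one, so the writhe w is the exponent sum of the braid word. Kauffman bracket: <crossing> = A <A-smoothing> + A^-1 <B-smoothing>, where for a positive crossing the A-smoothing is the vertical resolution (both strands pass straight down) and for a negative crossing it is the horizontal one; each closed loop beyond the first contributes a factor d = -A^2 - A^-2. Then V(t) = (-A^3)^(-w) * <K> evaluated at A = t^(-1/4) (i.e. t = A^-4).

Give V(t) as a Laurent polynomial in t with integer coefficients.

-t^9 + 3*t^8 - 4*t^7 + 5*t^6 - 6*t^5 + 5*t^4 - 4*t^3 + 3*t^2 - t + 1

Derivation:
The presented braid s3^-1 s2^-1 s3 s4 s1 s3 s2^-1 s1 s1 s4 s1 s3 on 5 strands reduces by inverse Markov moves (closure unchanged at each step):
  Deconjugate: the word is γ·β·γ⁻¹ with γ = s3^-1 (prefix) and γ⁻¹ = s3 (suffix); strip both.
Reduced to β = s2^-1 s3 s4 s1 s3 s2^-1 s1 s1 s4 s1 on 5 strands, 10 crossings.
Compute on β:
Braid: s2^-1 s3 s4 s1 s3 s2^-1 s1 s1 s4 s1 on 5 strands, 10 crossings.
Writhe w = (#positive) - (#negative) = 8 - 2 = 6.
Enumerate smoothing states for the bracket polynomial. There are 2^10 = 1024 states.
Each crossing splits two ways (0=vertical, 1=horizontal). The state's weight is A^(#A-smoothings - #B-smoothings) * d^(loops - 1).
Tabulate the states by total A-exponent and number of loops L (A-exp: L × count):
  A^10: L=5 ×1
  A^8: L=4 ×10
  A^6: L=3 ×39, L=5 ×6
  A^4: L=2 ×68, L=4 ×51, L=6 ×1
  A^2: L=1 ×44, L=3 ×139, L=5 ×27
  A^0: L=2 ×126, L=4 ×118, L=6 ×8
  A^-2: L=1 ×11, L=3 ×140, L=5 ×58, L=7 ×1
  A^-4: L=2 ×19, L=4 ×85, L=6 ×16
  A^-6: L=3 ×15, L=5 ×28, L=7 ×2
  A^-8: L=4 ×6, L=6 ×4
  A^-10: L=5 ×1
Each group contributes A^e * Σ count * d^(L-1):
Powers of d = -A^2 - A^-2: d^2 = A^4 + 2 + A^-4; d^3 = -A^6 - 3*A^2 - 3*A^-2 - A^-6; d^4 = A^8 + 4*A^4 + 6 + 4*A^-4 + A^-8; d^5 = -A^10 - 5*A^6 - 10*A^2 - 10*A^-2 - 5*A^-6 - A^-10; d^6 = A^12 + 6*A^8 + 15*A^4 + 20 + 15*A^-4 + 6*A^-8 + A^-12.
  A^10 * (d^4) = A^18 + 4*A^14 + 6*A^10 + 4*A^6 + A^2
  A^8 * (10*d^3) = -10*A^14 - 30*A^10 - 30*A^6 - 10*A^2
  A^6 * (39*d^2 + 6*d^4) = 6*A^14 + 63*A^10 + 114*A^6 + 63*A^2 + 6*A^-2
  A^4 * (68*d + 51*d^3 + d^5) = -A^14 - 56*A^10 - 231*A^6 - 231*A^2 - 56*A^-2 - A^-6
  A^2 * (44 + 139*d^2 + 27*d^4) = 27*A^10 + 247*A^6 + 484*A^2 + 247*A^-2 + 27*A^-6
  A^0 * (126*d + 118*d^3 + 8*d^5) = -8*A^10 - 158*A^6 - 560*A^2 - 560*A^-2 - 158*A^-6 - 8*A^-10
  A^-2 * (11 + 140*d^2 + 58*d^4 + d^6) = A^10 + 64*A^6 + 387*A^2 + 659*A^-2 + 387*A^-6 + 64*A^-10 + A^-14
  A^-4 * (19*d + 85*d^3 + 16*d^5) = -16*A^6 - 165*A^2 - 434*A^-2 - 434*A^-6 - 165*A^-10 - 16*A^-14
  A^-6 * (15*d^2 + 28*d^4 + 2*d^6) = 2*A^6 + 40*A^2 + 157*A^-2 + 238*A^-6 + 157*A^-10 + 40*A^-14 + 2*A^-18
  A^-8 * (6*d^3 + 4*d^5) = -4*A^2 - 26*A^-2 - 58*A^-6 - 58*A^-10 - 26*A^-14 - 4*A^-18
  A^-10 * (d^4) = A^-2 + 4*A^-6 + 6*A^-10 + 4*A^-14 + A^-18
Summing the groups: <K> = A^18 - A^14 + 3*A^10 - 4*A^6 + 5*A^2 - 6*A^-2 + 5*A^-6 - 4*A^-10 + 3*A^-14 - A^-18
Normalise by the writhe: (-A^3)^(-w) = (-A^3)^(-6) = A^-18, so f(A) = A^-18 * <K> = 1 - A^-4 + 3*A^-8 - 4*A^-12 + 5*A^-16 - 6*A^-20 + 5*A^-24 - 4*A^-28 + 3*A^-32 - A^-36.
Substitute A = t^(-1/4), i.e. A^e → t^(-e/4): V(t) = -t^9 + 3*t^8 - 4*t^7 + 5*t^6 - 6*t^5 + 5*t^4 - 4*t^3 + 3*t^2 - t + 1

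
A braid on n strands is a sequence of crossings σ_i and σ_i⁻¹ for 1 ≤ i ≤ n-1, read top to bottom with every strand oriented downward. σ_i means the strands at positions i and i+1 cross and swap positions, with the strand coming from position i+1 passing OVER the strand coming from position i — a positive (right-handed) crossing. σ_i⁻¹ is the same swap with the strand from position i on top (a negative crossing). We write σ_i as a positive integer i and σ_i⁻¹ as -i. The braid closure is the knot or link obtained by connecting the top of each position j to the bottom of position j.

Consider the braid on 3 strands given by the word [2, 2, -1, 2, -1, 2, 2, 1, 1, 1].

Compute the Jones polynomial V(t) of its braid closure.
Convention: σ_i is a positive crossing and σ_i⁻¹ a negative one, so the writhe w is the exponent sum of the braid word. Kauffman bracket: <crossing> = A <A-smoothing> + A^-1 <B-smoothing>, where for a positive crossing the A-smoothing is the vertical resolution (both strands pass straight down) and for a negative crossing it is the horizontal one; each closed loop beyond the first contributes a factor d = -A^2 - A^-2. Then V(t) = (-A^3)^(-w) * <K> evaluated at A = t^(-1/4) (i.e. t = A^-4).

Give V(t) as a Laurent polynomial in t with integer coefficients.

t^10 - 4*t^9 + 6*t^8 - 8*t^7 + 9*t^6 - 8*t^5 + 7*t^4 - 4*t^3 + 2*t^2

Derivation:
Braid: s2 s2 s1^-1 s2 s1^-1 s2 s2 s1 s1 s1 on 3 strands, 10 crossings.
Writhe w = (#positive) - (#negative) = 8 - 2 = 6.
State-sum expansion of <K>. There are 2^10 = 1024 states.
Smooth each crossing (0=||, 1=⌣⌢); contribution A^(Σ sign_k(1-2s_k)) * d^(L-1).
Tabulate the states by total A-exponent and number of loops L (A-exp: L × count):
  A^10: L=3 ×1
  A^8: L=2 ×7, L=4 ×3
  A^6: L=1 ×14, L=3 ×28, L=5 ×3
  A^4: L=2 ×88, L=4 ×31, L=6 ×1
  A^2: L=1 ×63, L=3 ×133, L=5 ×14
  A^0: L=2 ×159, L=4 ×91, L=6 ×2
  A^-2: L=3 ×180, L=5 ×30
  A^-4: L=4 ×116, L=6 ×4
  A^-6: L=5 ×45
  A^-8: L=6 ×10
  A^-10: L=7 ×1
Each group contributes A^e * Σ count * d^(L-1):
Powers of d = -A^2 - A^-2: d^2 = A^4 + 2 + A^-4; d^3 = -A^6 - 3*A^2 - 3*A^-2 - A^-6; d^4 = A^8 + 4*A^4 + 6 + 4*A^-4 + A^-8; d^5 = -A^10 - 5*A^6 - 10*A^2 - 10*A^-2 - 5*A^-6 - A^-10; d^6 = A^12 + 6*A^8 + 15*A^4 + 20 + 15*A^-4 + 6*A^-8 + A^-12.
  A^10 * (d^2) = A^14 + 2*A^10 + A^6
  A^8 * (7*d + 3*d^3) = -3*A^14 - 16*A^10 - 16*A^6 - 3*A^2
  A^6 * (14 + 28*d^2 + 3*d^4) = 3*A^14 + 40*A^10 + 88*A^6 + 40*A^2 + 3*A^-2
  A^4 * (88*d + 31*d^3 + d^5) = -A^14 - 36*A^10 - 191*A^6 - 191*A^2 - 36*A^-2 - A^-6
  A^2 * (63 + 133*d^2 + 14*d^4) = 14*A^10 + 189*A^6 + 413*A^2 + 189*A^-2 + 14*A^-6
  A^0 * (159*d + 91*d^3 + 2*d^5) = -2*A^10 - 101*A^6 - 452*A^2 - 452*A^-2 - 101*A^-6 - 2*A^-10
  A^-2 * (180*d^2 + 30*d^4) = 30*A^6 + 300*A^2 + 540*A^-2 + 300*A^-6 + 30*A^-10
  A^-4 * (116*d^3 + 4*d^5) = -4*A^6 - 136*A^2 - 388*A^-2 - 388*A^-6 - 136*A^-10 - 4*A^-14
  A^-6 * (45*d^4) = 45*A^2 + 180*A^-2 + 270*A^-6 + 180*A^-10 + 45*A^-14
  A^-8 * (10*d^5) = -10*A^2 - 50*A^-2 - 100*A^-6 - 100*A^-10 - 50*A^-14 - 10*A^-18
  A^-10 * (d^6) = A^2 + 6*A^-2 + 15*A^-6 + 20*A^-10 + 15*A^-14 + 6*A^-18 + A^-22
Summing the groups: <K> = 2*A^10 - 4*A^6 + 7*A^2 - 8*A^-2 + 9*A^-6 - 8*A^-10 + 6*A^-14 - 4*A^-18 + A^-22
Normalise by the writhe: (-A^3)^(-w) = (-A^3)^(-6) = A^-18, so f(A) = A^-18 * <K> = 2*A^-8 - 4*A^-12 + 7*A^-16 - 8*A^-20 + 9*A^-24 - 8*A^-28 + 6*A^-32 - 4*A^-36 + A^-40.
Substitute A = t^(-1/4), i.e. A^e → t^(-e/4): V(t) = t^10 - 4*t^9 + 6*t^8 - 8*t^7 + 9*t^6 - 8*t^5 + 7*t^4 - 4*t^3 + 2*t^2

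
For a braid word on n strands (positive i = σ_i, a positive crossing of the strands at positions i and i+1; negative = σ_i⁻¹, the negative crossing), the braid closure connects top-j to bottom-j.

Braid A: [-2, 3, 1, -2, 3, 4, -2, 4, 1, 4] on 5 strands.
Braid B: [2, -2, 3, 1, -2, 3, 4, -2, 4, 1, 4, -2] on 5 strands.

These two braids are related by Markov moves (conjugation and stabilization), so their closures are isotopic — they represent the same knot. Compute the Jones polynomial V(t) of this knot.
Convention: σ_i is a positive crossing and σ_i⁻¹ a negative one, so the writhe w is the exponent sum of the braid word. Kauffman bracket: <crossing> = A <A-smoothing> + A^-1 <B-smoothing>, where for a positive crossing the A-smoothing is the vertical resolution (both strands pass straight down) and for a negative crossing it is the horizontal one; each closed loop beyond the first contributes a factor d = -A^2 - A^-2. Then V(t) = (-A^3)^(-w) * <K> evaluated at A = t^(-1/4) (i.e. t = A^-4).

Markov-equivalent braids have isotopic closures, hence identical knot invariants. Strip the Markov moves from each word to reach a common short braid β, then compute V(t) once on β.
Braid A: s2^-1 s3 s1 s2^-1 s3 s4 s2^-1 s4 s1 s4 on 5 strands has no conjugating prefix/suffix or stabilization to strip; take β = s2^-1 s3 s1 s2^-1 s3 s4 s2^-1 s4 s1 s4.
Braid B: s2 s2^-1 s3 s1 s2^-1 s3 s4 s2^-1 s4 s1 s4 s2^-1 on 5 strands reduces by inverse Markov moves (closure unchanged at each step):
  Deconjugate: the word is γ·β·γ⁻¹ with γ = s2 (prefix) and γ⁻¹ = s2^-1 (suffix); strip both.
Reduced to β = s2^-1 s3 s1 s2^-1 s3 s4 s2^-1 s4 s1 s4 on 5 strands, 10 crossings.
Both give the same β = s2^-1 s3 s1 s2^-1 s3 s4 s2^-1 s4 s1 s4 on 5 strands, so one state sum suffices:
Braid: s2^-1 s3 s1 s2^-1 s3 s4 s2^-1 s4 s1 s4 on 5 strands, 10 crossings.
Writhe w = (#positive) - (#negative) = 7 - 3 = 4.
Computing the Kauffman bracket via state sum. There are 2^10 = 1024 states.
Smooth each crossing (0=||, 1=⌣⌢); contribution A^(Σ sign_k(1-2s_k)) * d^(L-1).
Tabulate the states by total A-exponent and number of loops L (A-exp: L × count):
  A^10: L=6 ×1
  A^8: L=5 ×10
  A^6: L=4 ×42, L=6 ×3
  A^4: L=3 ×95, L=5 ×24, L=7 ×1
  A^2: L=2 ×117, L=4 ×86, L=6 ×7
  A^0: L=1 ×63, L=3 ×157, L=5 ×32
  A^-2: L=2 ×120, L=4 ×87, L=6 ×3
  A^-4: L=3 ×99, L=5 ×21
  A^-6: L=4 ×43, L=6 ×2
  A^-8: L=5 ×10
  A^-10: L=6 ×1
Each group contributes A^e * Σ count * d^(L-1):
Powers of d = -A^2 - A^-2: d^2 = A^4 + 2 + A^-4; d^3 = -A^6 - 3*A^2 - 3*A^-2 - A^-6; d^4 = A^8 + 4*A^4 + 6 + 4*A^-4 + A^-8; d^5 = -A^10 - 5*A^6 - 10*A^2 - 10*A^-2 - 5*A^-6 - A^-10; d^6 = A^12 + 6*A^8 + 15*A^4 + 20 + 15*A^-4 + 6*A^-8 + A^-12.
  A^10 * (d^5) = -A^20 - 5*A^16 - 10*A^12 - 10*A^8 - 5*A^4 - 1
  A^8 * (10*d^4) = 10*A^16 + 40*A^12 + 60*A^8 + 40*A^4 + 10
  A^6 * (42*d^3 + 3*d^5) = -3*A^16 - 57*A^12 - 156*A^8 - 156*A^4 - 57 - 3*A^-4
  A^4 * (95*d^2 + 24*d^4 + d^6) = A^16 + 30*A^12 + 206*A^8 + 354*A^4 + 206 + 30*A^-4 + A^-8
  A^2 * (117*d + 86*d^3 + 7*d^5) = -7*A^12 - 121*A^8 - 445*A^4 - 445 - 121*A^-4 - 7*A^-8
  A^0 * (63 + 157*d^2 + 32*d^4) = 32*A^8 + 285*A^4 + 569 + 285*A^-4 + 32*A^-8
  A^-2 * (120*d + 87*d^3 + 3*d^5) = -3*A^8 - 102*A^4 - 411 - 411*A^-4 - 102*A^-8 - 3*A^-12
  A^-4 * (99*d^2 + 21*d^4) = 21*A^4 + 183 + 324*A^-4 + 183*A^-8 + 21*A^-12
  A^-6 * (43*d^3 + 2*d^5) = -2*A^4 - 53 - 149*A^-4 - 149*A^-8 - 53*A^-12 - 2*A^-16
  A^-8 * (10*d^4) = 10 + 40*A^-4 + 60*A^-8 + 40*A^-12 + 10*A^-16
  A^-10 * (d^5) = -1 - 5*A^-4 - 10*A^-8 - 10*A^-12 - 5*A^-16 - A^-20
Summing the groups: <K> = -A^20 + 3*A^16 - 4*A^12 + 8*A^8 - 10*A^4 + 10 - 10*A^-4 + 8*A^-8 - 5*A^-12 + 3*A^-16 - A^-20
Normalise by the writhe: (-A^3)^(-w) = (-A^3)^(-4) = A^-12, so f(A) = A^-12 * <K> = -A^8 + 3*A^4 - 4 + 8*A^-4 - 10*A^-8 + 10*A^-12 - 10*A^-16 + 8*A^-20 - 5*A^-24 + 3*A^-28 - A^-32.
Substitute A = t^(-1/4), i.e. A^e → t^(-e/4): V(t) = -t^8 + 3*t^7 - 5*t^6 + 8*t^5 - 10*t^4 + 10*t^3 - 10*t^2 + 8*t - 4 + 3*t^-1 - t^-2

Answer: -t^8 + 3*t^7 - 5*t^6 + 8*t^5 - 10*t^4 + 10*t^3 - 10*t^2 + 8*t - 4 + 3*t^-1 - t^-2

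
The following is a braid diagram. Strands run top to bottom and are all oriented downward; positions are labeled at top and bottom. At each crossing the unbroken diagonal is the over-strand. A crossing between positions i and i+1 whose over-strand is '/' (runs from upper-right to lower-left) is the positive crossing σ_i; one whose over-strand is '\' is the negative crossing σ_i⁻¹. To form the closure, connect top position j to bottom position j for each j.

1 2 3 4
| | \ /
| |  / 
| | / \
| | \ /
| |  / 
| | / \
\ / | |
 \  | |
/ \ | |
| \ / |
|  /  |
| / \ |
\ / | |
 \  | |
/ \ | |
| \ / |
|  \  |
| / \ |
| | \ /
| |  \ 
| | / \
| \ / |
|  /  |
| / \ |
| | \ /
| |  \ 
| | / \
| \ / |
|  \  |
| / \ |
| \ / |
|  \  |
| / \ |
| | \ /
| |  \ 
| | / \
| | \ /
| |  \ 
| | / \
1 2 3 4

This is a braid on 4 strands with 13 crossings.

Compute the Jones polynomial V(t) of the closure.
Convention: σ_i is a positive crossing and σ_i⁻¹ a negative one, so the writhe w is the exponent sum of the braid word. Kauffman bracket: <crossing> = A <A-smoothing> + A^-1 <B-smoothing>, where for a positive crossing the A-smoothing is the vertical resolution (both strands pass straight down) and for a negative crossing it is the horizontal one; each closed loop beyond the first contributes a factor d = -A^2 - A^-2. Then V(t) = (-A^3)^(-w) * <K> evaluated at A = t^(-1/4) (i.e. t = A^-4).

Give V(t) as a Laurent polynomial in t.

t^-1 - 2*t^-2 + 3*t^-3 - 2*t^-4 + 3*t^-5 - 2*t^-6 + t^-7 - t^-8

Derivation:
Reading the diagram top to bottom ('/'-over between positions i,i+1 = s_i, '\'-over = s_i^-1): braid word = s3 s3 s1^-1 s2 s1^-1 s2^-1 s3^-1 s2 s3^-1 s2^-1 s2^-1 s3^-1 s3^-1.
The presented braid s3 s3 s1^-1 s2 s1^-1 s2^-1 s3^-1 s2 s3^-1 s2^-1 s2^-1 s3^-1 s3^-1 on 4 strands reduces by inverse Markov moves (closure unchanged at each step):
  Deconjugate: the word is γ·β·γ⁻¹ with γ = s3 s3 (prefix) and γ⁻¹ = s3^-1 s3^-1 (suffix); strip both.
Reduced to β = s1^-1 s2 s1^-1 s2^-1 s3^-1 s2 s3^-1 s2^-1 s2^-1 on 4 strands, 9 crossings.
Compute on β:
Braid: s1^-1 s2 s1^-1 s2^-1 s3^-1 s2 s3^-1 s2^-1 s2^-1 on 4 strands, 9 crossings.
Writhe w = (#positive) - (#negative) = 2 - 7 = -5.
Computing the Kauffman bracket via state sum. There are 2^9 = 512 states.
Smooth each crossing (0=||, 1=⌣⌢); contribution A^(Σ sign_k(1-2s_k)) * d^(L-1).
Tabulate the states by total A-exponent and number of loops L (A-exp: L × count):
  A^9: L=5 ×1
  A^7: L=4 ×9
  A^5: L=3 ×30, L=5 ×6
  A^3: L=2 ×45, L=4 ×37, L=6 ×2
  A^1: L=1 ×27, L=3 ×78, L=5 ×21
  A^-1: L=2 ×67, L=4 ×53, L=6 ×6
  A^-3: L=1 ×12, L=3 ×53, L=5 ×18, L=7 ×1
  A^-5: L=2 ×14, L=4 ×19, L=6 ×3
  A^-7: L=3 ×6, L=5 ×3
  A^-9: L=4 ×1
Each group contributes A^e * Σ count * d^(L-1):
Powers of d = -A^2 - A^-2: d^2 = A^4 + 2 + A^-4; d^3 = -A^6 - 3*A^2 - 3*A^-2 - A^-6; d^4 = A^8 + 4*A^4 + 6 + 4*A^-4 + A^-8; d^5 = -A^10 - 5*A^6 - 10*A^2 - 10*A^-2 - 5*A^-6 - A^-10; d^6 = A^12 + 6*A^8 + 15*A^4 + 20 + 15*A^-4 + 6*A^-8 + A^-12.
  A^9 * (d^4) = A^17 + 4*A^13 + 6*A^9 + 4*A^5 + A
  A^7 * (9*d^3) = -9*A^13 - 27*A^9 - 27*A^5 - 9*A
  A^5 * (30*d^2 + 6*d^4) = 6*A^13 + 54*A^9 + 96*A^5 + 54*A + 6*A^-3
  A^3 * (45*d + 37*d^3 + 2*d^5) = -2*A^13 - 47*A^9 - 176*A^5 - 176*A - 47*A^-3 - 2*A^-7
  A^1 * (27 + 78*d^2 + 21*d^4) = 21*A^9 + 162*A^5 + 309*A + 162*A^-3 + 21*A^-7
  A^-1 * (67*d + 53*d^3 + 6*d^5) = -6*A^9 - 83*A^5 - 286*A - 286*A^-3 - 83*A^-7 - 6*A^-11
  A^-3 * (12 + 53*d^2 + 18*d^4 + d^6) = A^9 + 24*A^5 + 140*A + 246*A^-3 + 140*A^-7 + 24*A^-11 + A^-15
  A^-5 * (14*d + 19*d^3 + 3*d^5) = -3*A^5 - 34*A - 101*A^-3 - 101*A^-7 - 34*A^-11 - 3*A^-15
  A^-7 * (6*d^2 + 3*d^4) = 3*A + 18*A^-3 + 30*A^-7 + 18*A^-11 + 3*A^-15
  A^-9 * (d^3) = -A^-3 - 3*A^-7 - 3*A^-11 - A^-15
Summing the groups: <K> = A^17 - A^13 + 2*A^9 - 3*A^5 + 2*A - 3*A^-3 + 2*A^-7 - A^-11
Normalise by the writhe: (-A^3)^(-w) = (-A^3)^(5) = -A^15, so f(A) = -A^15 * <K> = -A^32 + A^28 - 2*A^24 + 3*A^20 - 2*A^16 + 3*A^12 - 2*A^8 + A^4.
Substitute A = t^(-1/4), i.e. A^e → t^(-e/4): V(t) = t^-1 - 2*t^-2 + 3*t^-3 - 2*t^-4 + 3*t^-5 - 2*t^-6 + t^-7 - t^-8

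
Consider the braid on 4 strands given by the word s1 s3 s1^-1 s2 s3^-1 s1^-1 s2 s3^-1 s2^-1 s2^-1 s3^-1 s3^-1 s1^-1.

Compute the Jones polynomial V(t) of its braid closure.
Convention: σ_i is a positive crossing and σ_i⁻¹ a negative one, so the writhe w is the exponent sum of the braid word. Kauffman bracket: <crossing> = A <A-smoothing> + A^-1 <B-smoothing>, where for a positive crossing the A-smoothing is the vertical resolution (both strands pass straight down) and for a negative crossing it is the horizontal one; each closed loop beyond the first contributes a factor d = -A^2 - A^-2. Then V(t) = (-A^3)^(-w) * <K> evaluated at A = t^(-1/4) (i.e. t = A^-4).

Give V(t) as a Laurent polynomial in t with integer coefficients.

2*t^-1 - 3*t^-2 + 4*t^-3 - 4*t^-4 + 4*t^-5 - 3*t^-6 + 2*t^-7 - t^-8

Derivation:
The presented braid s1 s3 s1^-1 s2 s3^-1 s1^-1 s2 s3^-1 s2^-1 s2^-1 s3^-1 s3^-1 s1^-1 on 4 strands reduces by inverse Markov moves (closure unchanged at each step):
  Deconjugate: the word is γ·β·γ⁻¹ with γ = s1 s3 (prefix) and γ⁻¹ = s3^-1 s1^-1 (suffix); strip both.
Reduced to β = s1^-1 s2 s3^-1 s1^-1 s2 s3^-1 s2^-1 s2^-1 s3^-1 on 4 strands, 9 crossings.
Compute on β:
Braid: s1^-1 s2 s3^-1 s1^-1 s2 s3^-1 s2^-1 s2^-1 s3^-1 on 4 strands, 9 crossings.
Writhe w = (#positive) - (#negative) = 2 - 7 = -5.
Computing the Kauffman bracket via state sum. There are 2^9 = 512 states.
Smooth each crossing (0=||, 1=⌣⌢); contribution A^(Σ sign_k(1-2s_k)) * d^(L-1).
Tabulate the states by total A-exponent and number of loops L (A-exp: L × count):
  A^9: L=5 ×1
  A^7: L=4 ×9
  A^5: L=3 ×33, L=5 ×3
  A^3: L=2 ×59, L=4 ×25
  A^1: L=1 ×42, L=3 ×80, L=5 ×4
  A^-1: L=2 ×93, L=4 ×33
  A^-3: L=1 ×19, L=3 ×58, L=5 ×7
  A^-5: L=2 ×19, L=4 ×16, L=6 ×1
  A^-7: L=3 ×7, L=5 ×2
  A^-9: L=4 ×1
Each group contributes A^e * Σ count * d^(L-1):
Powers of d = -A^2 - A^-2: d^2 = A^4 + 2 + A^-4; d^3 = -A^6 - 3*A^2 - 3*A^-2 - A^-6; d^4 = A^8 + 4*A^4 + 6 + 4*A^-4 + A^-8; d^5 = -A^10 - 5*A^6 - 10*A^2 - 10*A^-2 - 5*A^-6 - A^-10.
  A^9 * (d^4) = A^17 + 4*A^13 + 6*A^9 + 4*A^5 + A
  A^7 * (9*d^3) = -9*A^13 - 27*A^9 - 27*A^5 - 9*A
  A^5 * (33*d^2 + 3*d^4) = 3*A^13 + 45*A^9 + 84*A^5 + 45*A + 3*A^-3
  A^3 * (59*d + 25*d^3) = -25*A^9 - 134*A^5 - 134*A - 25*A^-3
  A^1 * (42 + 80*d^2 + 4*d^4) = 4*A^9 + 96*A^5 + 226*A + 96*A^-3 + 4*A^-7
  A^-1 * (93*d + 33*d^3) = -33*A^5 - 192*A - 192*A^-3 - 33*A^-7
  A^-3 * (19 + 58*d^2 + 7*d^4) = 7*A^5 + 86*A + 177*A^-3 + 86*A^-7 + 7*A^-11
  A^-5 * (19*d + 16*d^3 + d^5) = -A^5 - 21*A - 77*A^-3 - 77*A^-7 - 21*A^-11 - A^-15
  A^-7 * (7*d^2 + 2*d^4) = 2*A + 15*A^-3 + 26*A^-7 + 15*A^-11 + 2*A^-15
  A^-9 * (d^3) = -A^-3 - 3*A^-7 - 3*A^-11 - A^-15
Summing the groups: <K> = A^17 - 2*A^13 + 3*A^9 - 4*A^5 + 4*A - 4*A^-3 + 3*A^-7 - 2*A^-11
Normalise by the writhe: (-A^3)^(-w) = (-A^3)^(5) = -A^15, so f(A) = -A^15 * <K> = -A^32 + 2*A^28 - 3*A^24 + 4*A^20 - 4*A^16 + 4*A^12 - 3*A^8 + 2*A^4.
Substitute A = t^(-1/4), i.e. A^e → t^(-e/4): V(t) = 2*t^-1 - 3*t^-2 + 4*t^-3 - 4*t^-4 + 4*t^-5 - 3*t^-6 + 2*t^-7 - t^-8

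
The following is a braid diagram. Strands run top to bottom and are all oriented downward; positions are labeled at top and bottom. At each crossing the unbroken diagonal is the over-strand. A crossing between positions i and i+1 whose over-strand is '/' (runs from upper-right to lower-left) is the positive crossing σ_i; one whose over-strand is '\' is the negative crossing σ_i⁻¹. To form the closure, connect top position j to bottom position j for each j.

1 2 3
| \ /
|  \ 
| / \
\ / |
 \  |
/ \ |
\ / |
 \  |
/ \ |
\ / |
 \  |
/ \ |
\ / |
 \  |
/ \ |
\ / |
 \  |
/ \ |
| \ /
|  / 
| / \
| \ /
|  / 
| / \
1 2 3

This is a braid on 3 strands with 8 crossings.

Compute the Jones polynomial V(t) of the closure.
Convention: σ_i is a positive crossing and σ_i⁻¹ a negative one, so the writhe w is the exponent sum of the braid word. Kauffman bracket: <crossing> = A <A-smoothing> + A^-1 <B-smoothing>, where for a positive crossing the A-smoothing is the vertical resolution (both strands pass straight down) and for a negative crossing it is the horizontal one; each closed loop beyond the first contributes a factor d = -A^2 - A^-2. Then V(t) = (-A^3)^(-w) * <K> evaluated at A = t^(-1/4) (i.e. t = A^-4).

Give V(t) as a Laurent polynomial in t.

t^-2 + t^-4 - t^-5 + t^-6 - t^-7

Derivation:
Reading the diagram top to bottom ('/'-over between positions i,i+1 = s_i, '\'-over = s_i^-1): braid word = s2^-1 s1^-1 s1^-1 s1^-1 s1^-1 s1^-1 s2 s2.
The presented braid s2^-1 s1^-1 s1^-1 s1^-1 s1^-1 s1^-1 s2 s2 on 3 strands reduces by inverse Markov moves (closure unchanged at each step):
  Deconjugate: the word is γ·β·γ⁻¹ with γ = s2^-1 (prefix) and γ⁻¹ = s2 (suffix); strip both.
  Destabilize: the word has the form β·s2 where s2 occurs only as the final letter (β ∈ B_2); drop it and the last strand → 2 strands.
Reduced to β = s1^-1 s1^-1 s1^-1 s1^-1 s1^-1 on 2 strands, 5 crossings.
Compute on β:
Braid: s1^-1 s1^-1 s1^-1 s1^-1 s1^-1 on 2 strands, 5 crossings.
Writhe w = (#positive) - (#negative) = 0 - 5 = -5.
Computing the Kauffman bracket via state sum. There are 2^5 = 32 states.
Each crossing splits two ways (0=vertical, 1=horizontal). The state's weight is A^(#A-smoothings - #B-smoothings) * d^(loops - 1).
  state 00000: A-exp=-5, loops=2, term = A^-5 * d^1
  state 00001: A-exp=-3, loops=1, term = A^-3 * d^0
  state 00010: A-exp=-3, loops=1, term = A^-3 * d^0
  state 00011: A-exp=-1, loops=2, term = A^-1 * d^1
  state 00100: A-exp=-3, loops=1, term = A^-3 * d^0
  state 00101: A-exp=-1, loops=2, term = A^-1 * d^1
  state 00110: A-exp=-1, loops=2, term = A^-1 * d^1
  state 00111: A-exp=+1, loops=3, term = A^1 * d^2
  state 01000: A-exp=-3, loops=1, term = A^-3 * d^0
  state 01001: A-exp=-1, loops=2, term = A^-1 * d^1
  state 01010: A-exp=-1, loops=2, term = A^-1 * d^1
  state 01011: A-exp=+1, loops=3, term = A^1 * d^2
  state 01100: A-exp=-1, loops=2, term = A^-1 * d^1
  state 01101: A-exp=+1, loops=3, term = A^1 * d^2
  state 01110: A-exp=+1, loops=3, term = A^1 * d^2
  state 01111: A-exp=+3, loops=4, term = A^3 * d^3
  state 10000: A-exp=-3, loops=1, term = A^-3 * d^0
  state 10001: A-exp=-1, loops=2, term = A^-1 * d^1
  state 10010: A-exp=-1, loops=2, term = A^-1 * d^1
  state 10011: A-exp=+1, loops=3, term = A^1 * d^2
  state 10100: A-exp=-1, loops=2, term = A^-1 * d^1
  state 10101: A-exp=+1, loops=3, term = A^1 * d^2
  state 10110: A-exp=+1, loops=3, term = A^1 * d^2
  state 10111: A-exp=+3, loops=4, term = A^3 * d^3
  state 11000: A-exp=-1, loops=2, term = A^-1 * d^1
  state 11001: A-exp=+1, loops=3, term = A^1 * d^2
  state 11010: A-exp=+1, loops=3, term = A^1 * d^2
  state 11011: A-exp=+3, loops=4, term = A^3 * d^3
  state 11100: A-exp=+1, loops=3, term = A^1 * d^2
  state 11101: A-exp=+3, loops=4, term = A^3 * d^3
  state 11110: A-exp=+3, loops=4, term = A^3 * d^3
  state 11111: A-exp=+5, loops=5, term = A^5 * d^4
Collect the terms by A-exponent (count of states per loop number):
Powers of d = -A^2 - A^-2: d^2 = A^4 + 2 + A^-4; d^3 = -A^6 - 3*A^2 - 3*A^-2 - A^-6; d^4 = A^8 + 4*A^4 + 6 + 4*A^-4 + A^-8.
  A^5 * (d^4) = A^13 + 4*A^9 + 6*A^5 + 4*A + A^-3
  A^3 * (5*d^3) = -5*A^9 - 15*A^5 - 15*A - 5*A^-3
  A^1 * (10*d^2) = 10*A^5 + 20*A + 10*A^-3
  A^-1 * (10*d) = -10*A - 10*A^-3
  A^-3 * (5) = 5*A^-3
  A^-5 * (d) = -A^-3 - A^-7
Summing the groups: <K> = A^13 - A^9 + A^5 - A - A^-7
Normalise by the writhe: (-A^3)^(-w) = (-A^3)^(5) = -A^15, so f(A) = -A^15 * <K> = -A^28 + A^24 - A^20 + A^16 + A^8.
Substitute A = t^(-1/4), i.e. A^e → t^(-e/4): V(t) = t^-2 + t^-4 - t^-5 + t^-6 - t^-7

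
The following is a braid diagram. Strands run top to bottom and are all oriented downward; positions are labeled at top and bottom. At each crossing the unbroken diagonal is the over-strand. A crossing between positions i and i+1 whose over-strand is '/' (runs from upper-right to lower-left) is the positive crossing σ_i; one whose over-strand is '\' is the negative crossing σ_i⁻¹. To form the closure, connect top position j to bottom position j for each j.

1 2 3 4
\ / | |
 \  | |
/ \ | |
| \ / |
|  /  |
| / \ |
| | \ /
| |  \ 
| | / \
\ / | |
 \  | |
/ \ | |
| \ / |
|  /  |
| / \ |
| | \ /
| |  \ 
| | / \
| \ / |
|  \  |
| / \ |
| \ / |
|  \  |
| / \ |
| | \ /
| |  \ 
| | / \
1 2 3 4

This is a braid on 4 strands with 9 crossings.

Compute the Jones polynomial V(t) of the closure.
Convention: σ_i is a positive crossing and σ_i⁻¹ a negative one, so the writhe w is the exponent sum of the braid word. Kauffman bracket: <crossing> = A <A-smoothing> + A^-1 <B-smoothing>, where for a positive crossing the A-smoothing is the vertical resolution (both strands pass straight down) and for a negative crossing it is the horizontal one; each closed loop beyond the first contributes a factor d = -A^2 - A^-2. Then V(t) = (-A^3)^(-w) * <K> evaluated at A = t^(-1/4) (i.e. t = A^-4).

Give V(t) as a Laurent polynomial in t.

Reading the diagram top to bottom ('/'-over between positions i,i+1 = s_i, '\'-over = s_i^-1): braid word = s1^-1 s2 s3^-1 s1^-1 s2 s3^-1 s2^-1 s2^-1 s3^-1.
Braid: s1^-1 s2 s3^-1 s1^-1 s2 s3^-1 s2^-1 s2^-1 s3^-1 on 4 strands, 9 crossings.
Writhe w = (#positive) - (#negative) = 2 - 7 = -5.
Computing the Kauffman bracket via state sum. There are 2^9 = 512 states.
Smooth each crossing (0=||, 1=⌣⌢); contribution A^(Σ sign_k(1-2s_k)) * d^(L-1).
Tabulate the states by total A-exponent and number of loops L (A-exp: L × count):
  A^9: L=5 ×1
  A^7: L=4 ×9
  A^5: L=3 ×33, L=5 ×3
  A^3: L=2 ×59, L=4 ×25
  A^1: L=1 ×42, L=3 ×80, L=5 ×4
  A^-1: L=2 ×93, L=4 ×33
  A^-3: L=1 ×19, L=3 ×58, L=5 ×7
  A^-5: L=2 ×19, L=4 ×16, L=6 ×1
  A^-7: L=3 ×7, L=5 ×2
  A^-9: L=4 ×1
Each group contributes A^e * Σ count * d^(L-1):
Powers of d = -A^2 - A^-2: d^2 = A^4 + 2 + A^-4; d^3 = -A^6 - 3*A^2 - 3*A^-2 - A^-6; d^4 = A^8 + 4*A^4 + 6 + 4*A^-4 + A^-8; d^5 = -A^10 - 5*A^6 - 10*A^2 - 10*A^-2 - 5*A^-6 - A^-10.
  A^9 * (d^4) = A^17 + 4*A^13 + 6*A^9 + 4*A^5 + A
  A^7 * (9*d^3) = -9*A^13 - 27*A^9 - 27*A^5 - 9*A
  A^5 * (33*d^2 + 3*d^4) = 3*A^13 + 45*A^9 + 84*A^5 + 45*A + 3*A^-3
  A^3 * (59*d + 25*d^3) = -25*A^9 - 134*A^5 - 134*A - 25*A^-3
  A^1 * (42 + 80*d^2 + 4*d^4) = 4*A^9 + 96*A^5 + 226*A + 96*A^-3 + 4*A^-7
  A^-1 * (93*d + 33*d^3) = -33*A^5 - 192*A - 192*A^-3 - 33*A^-7
  A^-3 * (19 + 58*d^2 + 7*d^4) = 7*A^5 + 86*A + 177*A^-3 + 86*A^-7 + 7*A^-11
  A^-5 * (19*d + 16*d^3 + d^5) = -A^5 - 21*A - 77*A^-3 - 77*A^-7 - 21*A^-11 - A^-15
  A^-7 * (7*d^2 + 2*d^4) = 2*A + 15*A^-3 + 26*A^-7 + 15*A^-11 + 2*A^-15
  A^-9 * (d^3) = -A^-3 - 3*A^-7 - 3*A^-11 - A^-15
Summing the groups: <K> = A^17 - 2*A^13 + 3*A^9 - 4*A^5 + 4*A - 4*A^-3 + 3*A^-7 - 2*A^-11
Normalise by the writhe: (-A^3)^(-w) = (-A^3)^(5) = -A^15, so f(A) = -A^15 * <K> = -A^32 + 2*A^28 - 3*A^24 + 4*A^20 - 4*A^16 + 4*A^12 - 3*A^8 + 2*A^4.
Substitute A = t^(-1/4), i.e. A^e → t^(-e/4): V(t) = 2*t^-1 - 3*t^-2 + 4*t^-3 - 4*t^-4 + 4*t^-5 - 3*t^-6 + 2*t^-7 - t^-8

Answer: 2*t^-1 - 3*t^-2 + 4*t^-3 - 4*t^-4 + 4*t^-5 - 3*t^-6 + 2*t^-7 - t^-8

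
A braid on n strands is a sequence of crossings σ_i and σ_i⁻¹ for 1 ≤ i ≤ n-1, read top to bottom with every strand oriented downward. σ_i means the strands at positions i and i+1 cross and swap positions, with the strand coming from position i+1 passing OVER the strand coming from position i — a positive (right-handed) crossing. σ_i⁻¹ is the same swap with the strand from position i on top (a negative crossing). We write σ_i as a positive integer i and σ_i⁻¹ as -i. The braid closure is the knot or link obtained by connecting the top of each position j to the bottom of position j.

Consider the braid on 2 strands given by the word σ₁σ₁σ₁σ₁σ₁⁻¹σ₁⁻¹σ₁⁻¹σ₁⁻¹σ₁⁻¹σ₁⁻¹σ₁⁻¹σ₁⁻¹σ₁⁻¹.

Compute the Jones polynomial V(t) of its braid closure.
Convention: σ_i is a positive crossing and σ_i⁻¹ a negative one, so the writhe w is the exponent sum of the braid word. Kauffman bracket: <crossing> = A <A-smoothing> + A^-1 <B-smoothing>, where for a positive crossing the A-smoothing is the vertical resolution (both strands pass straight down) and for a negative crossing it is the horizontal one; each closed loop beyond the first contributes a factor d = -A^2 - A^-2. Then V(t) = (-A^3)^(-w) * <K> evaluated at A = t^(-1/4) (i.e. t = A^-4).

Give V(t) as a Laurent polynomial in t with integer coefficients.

t^-2 + t^-4 - t^-5 + t^-6 - t^-7

Derivation:
The presented braid s1 s1 s1 s1 s1^-1 s1^-1 s1^-1 s1^-1 s1^-1 s1^-1 s1^-1 s1^-1 s1^-1 on 2 strands reduces by inverse Markov moves (closure unchanged at each step):
  Deconjugate: the word is γ·β·γ⁻¹ with γ = s1 s1 (prefix) and γ⁻¹ = s1^-1 s1^-1 (suffix); strip both.
  Deconjugate: the word is γ·β·γ⁻¹ with γ = s1 s1 (prefix) and γ⁻¹ = s1^-1 s1^-1 (suffix); strip both.
Reduced to β = s1^-1 s1^-1 s1^-1 s1^-1 s1^-1 on 2 strands, 5 crossings.
Compute on β:
Braid: s1^-1 s1^-1 s1^-1 s1^-1 s1^-1 on 2 strands, 5 crossings.
Writhe w = (#positive) - (#negative) = 0 - 5 = -5.
Enumerate smoothing states for the bracket polynomial. There are 2^5 = 32 states.
Smooth each crossing (0=||, 1=⌣⌢); contribution A^(Σ sign_k(1-2s_k)) * d^(L-1).
  state 00000: A-exp=-5, loops=2, term = A^-5 * d^1
  state 00001: A-exp=-3, loops=1, term = A^-3 * d^0
  state 00010: A-exp=-3, loops=1, term = A^-3 * d^0
  state 00011: A-exp=-1, loops=2, term = A^-1 * d^1
  state 00100: A-exp=-3, loops=1, term = A^-3 * d^0
  state 00101: A-exp=-1, loops=2, term = A^-1 * d^1
  state 00110: A-exp=-1, loops=2, term = A^-1 * d^1
  state 00111: A-exp=+1, loops=3, term = A^1 * d^2
  state 01000: A-exp=-3, loops=1, term = A^-3 * d^0
  state 01001: A-exp=-1, loops=2, term = A^-1 * d^1
  state 01010: A-exp=-1, loops=2, term = A^-1 * d^1
  state 01011: A-exp=+1, loops=3, term = A^1 * d^2
  state 01100: A-exp=-1, loops=2, term = A^-1 * d^1
  state 01101: A-exp=+1, loops=3, term = A^1 * d^2
  state 01110: A-exp=+1, loops=3, term = A^1 * d^2
  state 01111: A-exp=+3, loops=4, term = A^3 * d^3
  state 10000: A-exp=-3, loops=1, term = A^-3 * d^0
  state 10001: A-exp=-1, loops=2, term = A^-1 * d^1
  state 10010: A-exp=-1, loops=2, term = A^-1 * d^1
  state 10011: A-exp=+1, loops=3, term = A^1 * d^2
  state 10100: A-exp=-1, loops=2, term = A^-1 * d^1
  state 10101: A-exp=+1, loops=3, term = A^1 * d^2
  state 10110: A-exp=+1, loops=3, term = A^1 * d^2
  state 10111: A-exp=+3, loops=4, term = A^3 * d^3
  state 11000: A-exp=-1, loops=2, term = A^-1 * d^1
  state 11001: A-exp=+1, loops=3, term = A^1 * d^2
  state 11010: A-exp=+1, loops=3, term = A^1 * d^2
  state 11011: A-exp=+3, loops=4, term = A^3 * d^3
  state 11100: A-exp=+1, loops=3, term = A^1 * d^2
  state 11101: A-exp=+3, loops=4, term = A^3 * d^3
  state 11110: A-exp=+3, loops=4, term = A^3 * d^3
  state 11111: A-exp=+5, loops=5, term = A^5 * d^4
Collect the terms by A-exponent (count of states per loop number):
Powers of d = -A^2 - A^-2: d^2 = A^4 + 2 + A^-4; d^3 = -A^6 - 3*A^2 - 3*A^-2 - A^-6; d^4 = A^8 + 4*A^4 + 6 + 4*A^-4 + A^-8.
  A^5 * (d^4) = A^13 + 4*A^9 + 6*A^5 + 4*A + A^-3
  A^3 * (5*d^3) = -5*A^9 - 15*A^5 - 15*A - 5*A^-3
  A^1 * (10*d^2) = 10*A^5 + 20*A + 10*A^-3
  A^-1 * (10*d) = -10*A - 10*A^-3
  A^-3 * (5) = 5*A^-3
  A^-5 * (d) = -A^-3 - A^-7
Summing the groups: <K> = A^13 - A^9 + A^5 - A - A^-7
Normalise by the writhe: (-A^3)^(-w) = (-A^3)^(5) = -A^15, so f(A) = -A^15 * <K> = -A^28 + A^24 - A^20 + A^16 + A^8.
Substitute A = t^(-1/4), i.e. A^e → t^(-e/4): V(t) = t^-2 + t^-4 - t^-5 + t^-6 - t^-7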